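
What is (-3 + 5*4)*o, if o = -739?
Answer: -12563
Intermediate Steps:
(-3 + 5*4)*o = (-3 + 5*4)*(-739) = (-3 + 20)*(-739) = 17*(-739) = -12563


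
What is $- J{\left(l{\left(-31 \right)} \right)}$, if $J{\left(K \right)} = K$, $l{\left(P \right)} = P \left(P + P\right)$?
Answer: $-1922$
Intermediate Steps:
$l{\left(P \right)} = 2 P^{2}$ ($l{\left(P \right)} = P 2 P = 2 P^{2}$)
$- J{\left(l{\left(-31 \right)} \right)} = - 2 \left(-31\right)^{2} = - 2 \cdot 961 = \left(-1\right) 1922 = -1922$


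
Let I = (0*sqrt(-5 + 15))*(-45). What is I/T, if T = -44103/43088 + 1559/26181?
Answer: 0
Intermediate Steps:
T = -1087486451/1128086928 (T = -44103*1/43088 + 1559*(1/26181) = -44103/43088 + 1559/26181 = -1087486451/1128086928 ≈ -0.96401)
I = 0 (I = (0*sqrt(10))*(-45) = 0*(-45) = 0)
I/T = 0/(-1087486451/1128086928) = 0*(-1128086928/1087486451) = 0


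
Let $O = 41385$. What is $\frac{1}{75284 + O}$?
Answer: $\frac{1}{116669} \approx 8.5713 \cdot 10^{-6}$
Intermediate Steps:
$\frac{1}{75284 + O} = \frac{1}{75284 + 41385} = \frac{1}{116669}$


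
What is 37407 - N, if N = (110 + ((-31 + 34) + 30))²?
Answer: 16958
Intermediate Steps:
N = 20449 (N = (110 + (3 + 30))² = (110 + 33)² = 143² = 20449)
37407 - N = 37407 - 1*20449 = 37407 - 20449 = 16958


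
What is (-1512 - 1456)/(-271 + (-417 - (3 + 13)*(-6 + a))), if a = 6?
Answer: 371/86 ≈ 4.3139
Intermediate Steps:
(-1512 - 1456)/(-271 + (-417 - (3 + 13)*(-6 + a))) = (-1512 - 1456)/(-271 + (-417 - (3 + 13)*(-6 + 6))) = -2968/(-271 + (-417 - 16*0)) = -2968/(-271 + (-417 - 1*0)) = -2968/(-271 + (-417 + 0)) = -2968/(-271 - 417) = -2968/(-688) = -2968*(-1/688) = 371/86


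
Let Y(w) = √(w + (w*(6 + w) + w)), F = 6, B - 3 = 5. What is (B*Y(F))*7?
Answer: 112*√21 ≈ 513.25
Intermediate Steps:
B = 8 (B = 3 + 5 = 8)
Y(w) = √(2*w + w*(6 + w)) (Y(w) = √(w + (w + w*(6 + w))) = √(2*w + w*(6 + w)))
(B*Y(F))*7 = (8*√(6*(8 + 6)))*7 = (8*√(6*14))*7 = (8*√84)*7 = (8*(2*√21))*7 = (16*√21)*7 = 112*√21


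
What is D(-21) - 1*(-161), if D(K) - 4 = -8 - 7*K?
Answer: 304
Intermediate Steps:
D(K) = -4 - 7*K (D(K) = 4 + (-8 - 7*K) = -4 - 7*K)
D(-21) - 1*(-161) = (-4 - 7*(-21)) - 1*(-161) = (-4 + 147) + 161 = 143 + 161 = 304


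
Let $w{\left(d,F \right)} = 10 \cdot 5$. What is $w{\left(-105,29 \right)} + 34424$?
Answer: $34474$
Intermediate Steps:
$w{\left(d,F \right)} = 50$
$w{\left(-105,29 \right)} + 34424 = 50 + 34424 = 34474$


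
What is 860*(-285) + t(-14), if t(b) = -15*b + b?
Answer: -244904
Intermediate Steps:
t(b) = -14*b
860*(-285) + t(-14) = 860*(-285) - 14*(-14) = -245100 + 196 = -244904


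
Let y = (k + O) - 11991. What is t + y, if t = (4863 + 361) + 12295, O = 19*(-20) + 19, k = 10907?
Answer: 16074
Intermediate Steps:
O = -361 (O = -380 + 19 = -361)
t = 17519 (t = 5224 + 12295 = 17519)
y = -1445 (y = (10907 - 361) - 11991 = 10546 - 11991 = -1445)
t + y = 17519 - 1445 = 16074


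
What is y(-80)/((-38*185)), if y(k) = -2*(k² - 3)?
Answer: 6397/3515 ≈ 1.8199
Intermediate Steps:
y(k) = 6 - 2*k² (y(k) = -2*(-3 + k²) = 6 - 2*k²)
y(-80)/((-38*185)) = (6 - 2*(-80)²)/((-38*185)) = (6 - 2*6400)/(-7030) = (6 - 12800)*(-1/7030) = -12794*(-1/7030) = 6397/3515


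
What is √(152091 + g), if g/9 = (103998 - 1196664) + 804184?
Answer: 39*I*√1607 ≈ 1563.4*I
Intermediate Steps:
g = -2596338 (g = 9*((103998 - 1196664) + 804184) = 9*(-1092666 + 804184) = 9*(-288482) = -2596338)
√(152091 + g) = √(152091 - 2596338) = √(-2444247) = 39*I*√1607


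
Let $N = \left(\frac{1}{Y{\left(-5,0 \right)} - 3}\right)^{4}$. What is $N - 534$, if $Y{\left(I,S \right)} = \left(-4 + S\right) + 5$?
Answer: $- \frac{8543}{16} \approx -533.94$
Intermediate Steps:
$Y{\left(I,S \right)} = 1 + S$
$N = \frac{1}{16}$ ($N = \left(\frac{1}{\left(1 + 0\right) - 3}\right)^{4} = \left(\frac{1}{1 - 3}\right)^{4} = \left(\frac{1}{-2}\right)^{4} = \left(- \frac{1}{2}\right)^{4} = \frac{1}{16} \approx 0.0625$)
$N - 534 = \frac{1}{16} - 534 = - \frac{8543}{16}$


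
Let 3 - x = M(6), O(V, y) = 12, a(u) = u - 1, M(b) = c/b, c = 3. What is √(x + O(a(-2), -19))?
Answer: √58/2 ≈ 3.8079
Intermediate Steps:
M(b) = 3/b
a(u) = -1 + u
x = 5/2 (x = 3 - 3/6 = 3 - 1*½ = 3 - ½ = 5/2 ≈ 2.5000)
√(x + O(a(-2), -19)) = √(5/2 + 12) = √(29/2) = √58/2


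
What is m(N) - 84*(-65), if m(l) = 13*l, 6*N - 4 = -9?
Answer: 32695/6 ≈ 5449.2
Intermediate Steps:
N = -⅚ (N = ⅔ + (⅙)*(-9) = ⅔ - 3/2 = -⅚ ≈ -0.83333)
m(N) - 84*(-65) = 13*(-⅚) - 84*(-65) = -65/6 + 5460 = 32695/6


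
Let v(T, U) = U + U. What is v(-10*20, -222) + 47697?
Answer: 47253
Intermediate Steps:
v(T, U) = 2*U
v(-10*20, -222) + 47697 = 2*(-222) + 47697 = -444 + 47697 = 47253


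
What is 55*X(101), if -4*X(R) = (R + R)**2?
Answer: -561055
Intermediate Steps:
X(R) = -R**2 (X(R) = -(R + R)**2/4 = -4*R**2/4 = -R**2)
55*X(101) = 55*(-1*101**2) = 55*(-1*10201) = 55*(-10201) = -561055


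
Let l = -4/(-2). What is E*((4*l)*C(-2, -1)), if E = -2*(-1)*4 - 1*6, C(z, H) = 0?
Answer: 0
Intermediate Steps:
l = 2 (l = -4*(-½) = 2)
E = 2 (E = 2*4 - 6 = 8 - 6 = 2)
E*((4*l)*C(-2, -1)) = 2*((4*2)*0) = 2*(8*0) = 2*0 = 0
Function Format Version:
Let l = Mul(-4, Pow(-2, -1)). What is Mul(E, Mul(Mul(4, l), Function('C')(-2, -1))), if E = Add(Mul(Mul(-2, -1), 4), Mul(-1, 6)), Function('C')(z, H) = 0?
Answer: 0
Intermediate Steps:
l = 2 (l = Mul(-4, Rational(-1, 2)) = 2)
E = 2 (E = Add(Mul(2, 4), -6) = Add(8, -6) = 2)
Mul(E, Mul(Mul(4, l), Function('C')(-2, -1))) = Mul(2, Mul(Mul(4, 2), 0)) = Mul(2, Mul(8, 0)) = Mul(2, 0) = 0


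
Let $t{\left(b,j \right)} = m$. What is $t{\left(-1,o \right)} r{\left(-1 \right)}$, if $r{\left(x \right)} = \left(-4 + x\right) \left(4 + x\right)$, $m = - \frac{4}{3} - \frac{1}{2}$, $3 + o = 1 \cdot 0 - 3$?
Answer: $\frac{55}{2} \approx 27.5$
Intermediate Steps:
$o = -6$ ($o = -3 + \left(1 \cdot 0 - 3\right) = -3 + \left(0 - 3\right) = -3 - 3 = -6$)
$m = - \frac{11}{6}$ ($m = \left(-4\right) \frac{1}{3} - \frac{1}{2} = - \frac{4}{3} - \frac{1}{2} = - \frac{11}{6} \approx -1.8333$)
$t{\left(b,j \right)} = - \frac{11}{6}$
$t{\left(-1,o \right)} r{\left(-1 \right)} = - \frac{11 \left(-16 + \left(-1\right)^{2}\right)}{6} = - \frac{11 \left(-16 + 1\right)}{6} = \left(- \frac{11}{6}\right) \left(-15\right) = \frac{55}{2}$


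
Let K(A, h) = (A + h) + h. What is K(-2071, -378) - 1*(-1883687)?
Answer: 1880860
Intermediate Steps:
K(A, h) = A + 2*h
K(-2071, -378) - 1*(-1883687) = (-2071 + 2*(-378)) - 1*(-1883687) = (-2071 - 756) + 1883687 = -2827 + 1883687 = 1880860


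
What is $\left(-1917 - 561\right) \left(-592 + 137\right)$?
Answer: $1127490$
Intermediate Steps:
$\left(-1917 - 561\right) \left(-592 + 137\right) = \left(-2478\right) \left(-455\right) = 1127490$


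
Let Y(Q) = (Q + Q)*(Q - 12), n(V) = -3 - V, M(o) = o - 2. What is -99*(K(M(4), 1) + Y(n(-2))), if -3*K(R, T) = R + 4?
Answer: -2376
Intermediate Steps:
M(o) = -2 + o
Y(Q) = 2*Q*(-12 + Q) (Y(Q) = (2*Q)*(-12 + Q) = 2*Q*(-12 + Q))
K(R, T) = -4/3 - R/3 (K(R, T) = -(R + 4)/3 = -(4 + R)/3 = -4/3 - R/3)
-99*(K(M(4), 1) + Y(n(-2))) = -99*((-4/3 - (-2 + 4)/3) + 2*(-3 - 1*(-2))*(-12 + (-3 - 1*(-2)))) = -99*((-4/3 - ⅓*2) + 2*(-3 + 2)*(-12 + (-3 + 2))) = -99*((-4/3 - ⅔) + 2*(-1)*(-12 - 1)) = -99*(-2 + 2*(-1)*(-13)) = -99*(-2 + 26) = -99*24 = -2376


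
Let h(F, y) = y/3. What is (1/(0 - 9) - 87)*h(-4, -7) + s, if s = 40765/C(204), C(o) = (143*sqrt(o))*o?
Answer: 5488/27 + 40765*sqrt(51)/2975544 ≈ 203.36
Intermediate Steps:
h(F, y) = y/3 (h(F, y) = y*(1/3) = y/3)
C(o) = 143*o**(3/2)
s = 40765*sqrt(51)/2975544 (s = 40765/((143*204**(3/2))) = 40765/((143*(408*sqrt(51)))) = 40765/((58344*sqrt(51))) = 40765*(sqrt(51)/2975544) = 40765*sqrt(51)/2975544 ≈ 0.097838)
(1/(0 - 9) - 87)*h(-4, -7) + s = (1/(0 - 9) - 87)*((1/3)*(-7)) + 40765*sqrt(51)/2975544 = (1/(-9) - 87)*(-7/3) + 40765*sqrt(51)/2975544 = (-1/9 - 87)*(-7/3) + 40765*sqrt(51)/2975544 = -784/9*(-7/3) + 40765*sqrt(51)/2975544 = 5488/27 + 40765*sqrt(51)/2975544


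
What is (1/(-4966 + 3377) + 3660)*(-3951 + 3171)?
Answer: -4536276420/1589 ≈ -2.8548e+6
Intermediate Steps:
(1/(-4966 + 3377) + 3660)*(-3951 + 3171) = (1/(-1589) + 3660)*(-780) = (-1/1589 + 3660)*(-780) = (5815739/1589)*(-780) = -4536276420/1589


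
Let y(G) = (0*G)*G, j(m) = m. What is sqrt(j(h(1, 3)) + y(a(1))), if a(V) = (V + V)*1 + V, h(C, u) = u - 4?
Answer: I ≈ 1.0*I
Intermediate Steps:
h(C, u) = -4 + u
a(V) = 3*V (a(V) = (2*V)*1 + V = 2*V + V = 3*V)
y(G) = 0 (y(G) = 0*G = 0)
sqrt(j(h(1, 3)) + y(a(1))) = sqrt((-4 + 3) + 0) = sqrt(-1 + 0) = sqrt(-1) = I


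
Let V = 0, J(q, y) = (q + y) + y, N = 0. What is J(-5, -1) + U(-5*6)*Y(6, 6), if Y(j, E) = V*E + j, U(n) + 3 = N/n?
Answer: -25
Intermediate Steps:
J(q, y) = q + 2*y
U(n) = -3 (U(n) = -3 + 0/n = -3 + 0 = -3)
Y(j, E) = j (Y(j, E) = 0*E + j = 0 + j = j)
J(-5, -1) + U(-5*6)*Y(6, 6) = (-5 + 2*(-1)) - 3*6 = (-5 - 2) - 18 = -7 - 18 = -25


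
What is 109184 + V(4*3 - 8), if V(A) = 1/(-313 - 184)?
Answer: 54264447/497 ≈ 1.0918e+5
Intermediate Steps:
V(A) = -1/497 (V(A) = 1/(-497) = -1/497)
109184 + V(4*3 - 8) = 109184 - 1/497 = 54264447/497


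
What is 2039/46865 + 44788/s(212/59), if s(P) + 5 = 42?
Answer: 2099065063/1734005 ≈ 1210.5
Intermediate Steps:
s(P) = 37 (s(P) = -5 + 42 = 37)
2039/46865 + 44788/s(212/59) = 2039/46865 + 44788/37 = 2099065063/1734005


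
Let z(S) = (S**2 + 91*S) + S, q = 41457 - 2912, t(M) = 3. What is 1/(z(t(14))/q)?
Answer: 7709/57 ≈ 135.25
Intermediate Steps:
q = 38545
z(S) = S**2 + 92*S
1/(z(t(14))/q) = 1/((3*(92 + 3))/38545) = 1/((3*95)*(1/38545)) = 1/(285*(1/38545)) = 1/(57/7709) = 7709/57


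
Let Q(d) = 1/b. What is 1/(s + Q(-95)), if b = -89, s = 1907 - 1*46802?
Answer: -89/3995656 ≈ -2.2274e-5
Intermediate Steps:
s = -44895 (s = 1907 - 46802 = -44895)
Q(d) = -1/89 (Q(d) = 1/(-89) = -1/89)
1/(s + Q(-95)) = 1/(-44895 - 1/89) = 1/(-3995656/89) = -89/3995656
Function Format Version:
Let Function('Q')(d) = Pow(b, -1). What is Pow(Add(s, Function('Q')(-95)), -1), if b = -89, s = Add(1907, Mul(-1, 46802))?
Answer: Rational(-89, 3995656) ≈ -2.2274e-5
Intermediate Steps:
s = -44895 (s = Add(1907, -46802) = -44895)
Function('Q')(d) = Rational(-1, 89) (Function('Q')(d) = Pow(-89, -1) = Rational(-1, 89))
Pow(Add(s, Function('Q')(-95)), -1) = Pow(Add(-44895, Rational(-1, 89)), -1) = Pow(Rational(-3995656, 89), -1) = Rational(-89, 3995656)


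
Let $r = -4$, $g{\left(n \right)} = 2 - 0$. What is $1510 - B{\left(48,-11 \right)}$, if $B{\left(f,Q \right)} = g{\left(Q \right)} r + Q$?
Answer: $1529$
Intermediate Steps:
$g{\left(n \right)} = 2$ ($g{\left(n \right)} = 2 + 0 = 2$)
$B{\left(f,Q \right)} = -8 + Q$ ($B{\left(f,Q \right)} = 2 \left(-4\right) + Q = -8 + Q$)
$1510 - B{\left(48,-11 \right)} = 1510 - \left(-8 - 11\right) = 1510 - -19 = 1510 + 19 = 1529$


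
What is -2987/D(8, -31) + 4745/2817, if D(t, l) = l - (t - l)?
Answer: 8746529/197190 ≈ 44.356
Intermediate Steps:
D(t, l) = -t + 2*l (D(t, l) = l + (l - t) = -t + 2*l)
-2987/D(8, -31) + 4745/2817 = -2987/(-1*8 + 2*(-31)) + 4745/2817 = -2987/(-8 - 62) + 4745*(1/2817) = -2987/(-70) + 4745/2817 = -2987*(-1/70) + 4745/2817 = 2987/70 + 4745/2817 = 8746529/197190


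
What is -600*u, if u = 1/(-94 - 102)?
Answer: 150/49 ≈ 3.0612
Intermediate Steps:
u = -1/196 (u = 1/(-196) = -1/196 ≈ -0.0051020)
-600*u = -600*(-1/196) = 150/49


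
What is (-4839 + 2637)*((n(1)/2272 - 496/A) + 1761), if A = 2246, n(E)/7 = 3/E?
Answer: -4946324131443/1275728 ≈ -3.8773e+6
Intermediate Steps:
n(E) = 21/E (n(E) = 7*(3/E) = 21/E)
(-4839 + 2637)*((n(1)/2272 - 496/A) + 1761) = (-4839 + 2637)*(((21/1)/2272 - 496/2246) + 1761) = -2202*(((21*1)*(1/2272) - 496*1/2246) + 1761) = -2202*((21*(1/2272) - 248/1123) + 1761) = -2202*((21/2272 - 248/1123) + 1761) = -2202*(-539873/2551456 + 1761) = -2202*4492574143/2551456 = -4946324131443/1275728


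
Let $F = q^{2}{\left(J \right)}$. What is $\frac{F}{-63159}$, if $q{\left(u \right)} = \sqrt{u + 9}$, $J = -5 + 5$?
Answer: $- \frac{3}{21053} \approx -0.0001425$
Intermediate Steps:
$J = 0$
$q{\left(u \right)} = \sqrt{9 + u}$
$F = 9$ ($F = \left(\sqrt{9 + 0}\right)^{2} = \left(\sqrt{9}\right)^{2} = 3^{2} = 9$)
$\frac{F}{-63159} = \frac{9}{-63159} = 9 \left(- \frac{1}{63159}\right) = - \frac{3}{21053}$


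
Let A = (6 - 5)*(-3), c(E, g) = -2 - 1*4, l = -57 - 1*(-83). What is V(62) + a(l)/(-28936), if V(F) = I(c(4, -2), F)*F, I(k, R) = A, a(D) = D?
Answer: -2691061/14468 ≈ -186.00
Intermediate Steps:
l = 26 (l = -57 + 83 = 26)
c(E, g) = -6 (c(E, g) = -2 - 4 = -6)
A = -3 (A = 1*(-3) = -3)
I(k, R) = -3
V(F) = -3*F
V(62) + a(l)/(-28936) = -3*62 + 26/(-28936) = -186 + 26*(-1/28936) = -186 - 13/14468 = -2691061/14468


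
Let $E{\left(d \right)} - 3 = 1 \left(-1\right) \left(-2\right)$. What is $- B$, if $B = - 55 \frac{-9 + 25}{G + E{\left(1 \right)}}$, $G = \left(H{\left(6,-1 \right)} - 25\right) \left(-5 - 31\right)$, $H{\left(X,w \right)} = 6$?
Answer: $\frac{880}{689} \approx 1.2772$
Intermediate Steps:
$E{\left(d \right)} = 5$ ($E{\left(d \right)} = 3 + 1 \left(-1\right) \left(-2\right) = 3 - -2 = 3 + 2 = 5$)
$G = 684$ ($G = \left(6 - 25\right) \left(-5 - 31\right) = \left(-19\right) \left(-36\right) = 684$)
$B = - \frac{880}{689}$ ($B = - 55 \frac{-9 + 25}{684 + 5} = - 55 \cdot \frac{16}{689} = - 55 \cdot 16 \cdot \frac{1}{689} = \left(-55\right) \frac{16}{689} = - \frac{880}{689} \approx -1.2772$)
$- B = \left(-1\right) \left(- \frac{880}{689}\right) = \frac{880}{689}$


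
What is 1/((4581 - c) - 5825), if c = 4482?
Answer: -1/5726 ≈ -0.00017464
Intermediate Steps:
1/((4581 - c) - 5825) = 1/((4581 - 1*4482) - 5825) = 1/((4581 - 4482) - 5825) = 1/(99 - 5825) = 1/(-5726) = -1/5726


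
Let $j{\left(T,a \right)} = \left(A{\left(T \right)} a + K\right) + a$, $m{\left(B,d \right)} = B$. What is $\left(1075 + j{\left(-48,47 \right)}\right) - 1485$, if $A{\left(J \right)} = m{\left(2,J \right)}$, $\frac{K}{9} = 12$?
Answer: $-161$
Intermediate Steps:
$K = 108$ ($K = 9 \cdot 12 = 108$)
$A{\left(J \right)} = 2$
$j{\left(T,a \right)} = 108 + 3 a$ ($j{\left(T,a \right)} = \left(2 a + 108\right) + a = \left(108 + 2 a\right) + a = 108 + 3 a$)
$\left(1075 + j{\left(-48,47 \right)}\right) - 1485 = \left(1075 + \left(108 + 3 \cdot 47\right)\right) - 1485 = \left(1075 + \left(108 + 141\right)\right) - 1485 = \left(1075 + 249\right) - 1485 = 1324 - 1485 = -161$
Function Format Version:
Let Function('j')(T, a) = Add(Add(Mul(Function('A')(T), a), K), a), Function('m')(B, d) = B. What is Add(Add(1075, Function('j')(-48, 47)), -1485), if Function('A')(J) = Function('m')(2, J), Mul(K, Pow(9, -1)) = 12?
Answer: -161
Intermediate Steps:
K = 108 (K = Mul(9, 12) = 108)
Function('A')(J) = 2
Function('j')(T, a) = Add(108, Mul(3, a)) (Function('j')(T, a) = Add(Add(Mul(2, a), 108), a) = Add(Add(108, Mul(2, a)), a) = Add(108, Mul(3, a)))
Add(Add(1075, Function('j')(-48, 47)), -1485) = Add(Add(1075, Add(108, Mul(3, 47))), -1485) = Add(Add(1075, Add(108, 141)), -1485) = Add(Add(1075, 249), -1485) = Add(1324, -1485) = -161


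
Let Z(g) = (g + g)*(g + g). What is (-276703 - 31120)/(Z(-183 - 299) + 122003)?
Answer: -307823/1051299 ≈ -0.29280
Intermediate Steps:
Z(g) = 4*g**2 (Z(g) = (2*g)*(2*g) = 4*g**2)
(-276703 - 31120)/(Z(-183 - 299) + 122003) = (-276703 - 31120)/(4*(-183 - 299)**2 + 122003) = -307823/(4*(-482)**2 + 122003) = -307823/(4*232324 + 122003) = -307823/(929296 + 122003) = -307823/1051299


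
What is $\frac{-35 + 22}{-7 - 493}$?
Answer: $\frac{13}{500} \approx 0.026$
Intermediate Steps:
$\frac{-35 + 22}{-7 - 493} = - \frac{13}{-500} = \left(-13\right) \left(- \frac{1}{500}\right) = \frac{13}{500}$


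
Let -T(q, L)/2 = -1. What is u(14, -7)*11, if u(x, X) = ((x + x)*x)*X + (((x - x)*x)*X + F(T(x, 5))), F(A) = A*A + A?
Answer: -30118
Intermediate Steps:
T(q, L) = 2 (T(q, L) = -2*(-1) = 2)
F(A) = A + A**2 (F(A) = A**2 + A = A + A**2)
u(x, X) = 6 + 2*X*x**2 (u(x, X) = ((x + x)*x)*X + (((x - x)*x)*X + 2*(1 + 2)) = ((2*x)*x)*X + ((0*x)*X + 2*3) = (2*x**2)*X + (0*X + 6) = 2*X*x**2 + (0 + 6) = 2*X*x**2 + 6 = 6 + 2*X*x**2)
u(14, -7)*11 = (6 + 2*(-7)*14**2)*11 = (6 + 2*(-7)*196)*11 = (6 - 2744)*11 = -2738*11 = -30118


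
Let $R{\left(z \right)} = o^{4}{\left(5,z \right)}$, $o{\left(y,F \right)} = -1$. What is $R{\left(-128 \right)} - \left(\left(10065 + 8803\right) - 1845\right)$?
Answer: $-17022$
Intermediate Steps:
$R{\left(z \right)} = 1$ ($R{\left(z \right)} = \left(-1\right)^{4} = 1$)
$R{\left(-128 \right)} - \left(\left(10065 + 8803\right) - 1845\right) = 1 - \left(\left(10065 + 8803\right) - 1845\right) = 1 - \left(18868 - 1845\right) = 1 - 17023 = -17022$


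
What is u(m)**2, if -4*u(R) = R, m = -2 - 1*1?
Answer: 9/16 ≈ 0.56250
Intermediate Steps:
m = -3 (m = -2 - 1 = -3)
u(R) = -R/4
u(m)**2 = (-1/4*(-3))**2 = (3/4)**2 = 9/16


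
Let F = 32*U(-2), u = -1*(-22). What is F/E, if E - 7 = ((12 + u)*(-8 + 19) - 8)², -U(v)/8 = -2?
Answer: 512/133963 ≈ 0.0038220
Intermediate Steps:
U(v) = 16 (U(v) = -8*(-2) = 16)
u = 22
F = 512 (F = 32*16 = 512)
E = 133963 (E = 7 + ((12 + 22)*(-8 + 19) - 8)² = 7 + (34*11 - 8)² = 7 + (374 - 8)² = 7 + 366² = 7 + 133956 = 133963)
F/E = 512/133963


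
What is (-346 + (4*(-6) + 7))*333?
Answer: -120879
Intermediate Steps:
(-346 + (4*(-6) + 7))*333 = (-346 + (-24 + 7))*333 = (-346 - 17)*333 = -363*333 = -120879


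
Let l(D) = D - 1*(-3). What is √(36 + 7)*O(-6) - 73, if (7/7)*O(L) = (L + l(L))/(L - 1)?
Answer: -73 + 9*√43/7 ≈ -64.569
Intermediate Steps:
l(D) = 3 + D (l(D) = D + 3 = 3 + D)
O(L) = (3 + 2*L)/(-1 + L) (O(L) = (L + (3 + L))/(L - 1) = (3 + 2*L)/(-1 + L))
√(36 + 7)*O(-6) - 73 = √(36 + 7)*((3 + 2*(-6))/(-1 - 6)) - 73 = √43*((3 - 12)/(-7)) - 73 = √43*(-⅐*(-9)) - 73 = √43*(9/7) - 73 = 9*√43/7 - 73 = -73 + 9*√43/7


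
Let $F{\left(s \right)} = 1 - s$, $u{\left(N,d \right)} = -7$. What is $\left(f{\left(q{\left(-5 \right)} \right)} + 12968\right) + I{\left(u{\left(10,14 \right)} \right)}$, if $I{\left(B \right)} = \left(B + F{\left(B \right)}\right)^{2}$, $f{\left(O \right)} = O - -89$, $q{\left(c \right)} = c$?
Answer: $13053$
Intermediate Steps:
$f{\left(O \right)} = 89 + O$ ($f{\left(O \right)} = O + 89 = 89 + O$)
$I{\left(B \right)} = 1$ ($I{\left(B \right)} = \left(B - \left(-1 + B\right)\right)^{2} = 1^{2} = 1$)
$\left(f{\left(q{\left(-5 \right)} \right)} + 12968\right) + I{\left(u{\left(10,14 \right)} \right)} = \left(\left(89 - 5\right) + 12968\right) + 1 = \left(84 + 12968\right) + 1 = 13052 + 1 = 13053$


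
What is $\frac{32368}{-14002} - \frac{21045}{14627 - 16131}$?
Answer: $\frac{122995309}{10529504} \approx 11.681$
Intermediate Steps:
$\frac{32368}{-14002} - \frac{21045}{14627 - 16131} = 32368 \left(- \frac{1}{14002}\right) - \frac{21045}{-1504} = - \frac{16184}{7001} - - \frac{21045}{1504} = - \frac{16184}{7001} + \frac{21045}{1504} = \frac{122995309}{10529504}$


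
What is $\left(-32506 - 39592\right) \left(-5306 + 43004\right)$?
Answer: $-2717950404$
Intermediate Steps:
$\left(-32506 - 39592\right) \left(-5306 + 43004\right) = \left(-32506 - 39592\right) 37698 = \left(-72098\right) 37698 = -2717950404$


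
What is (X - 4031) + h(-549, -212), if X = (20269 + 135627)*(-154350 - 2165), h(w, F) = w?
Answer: -24400067020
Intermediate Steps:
X = -24400062440 (X = 155896*(-156515) = -24400062440)
(X - 4031) + h(-549, -212) = (-24400062440 - 4031) - 549 = -24400066471 - 549 = -24400067020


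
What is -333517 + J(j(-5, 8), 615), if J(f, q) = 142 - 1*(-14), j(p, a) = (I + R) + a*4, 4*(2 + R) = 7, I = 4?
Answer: -333361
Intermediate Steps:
R = -¼ (R = -2 + (¼)*7 = -2 + 7/4 = -¼ ≈ -0.25000)
j(p, a) = 15/4 + 4*a (j(p, a) = (4 - ¼) + a*4 = 15/4 + 4*a)
J(f, q) = 156 (J(f, q) = 142 + 14 = 156)
-333517 + J(j(-5, 8), 615) = -333517 + 156 = -333361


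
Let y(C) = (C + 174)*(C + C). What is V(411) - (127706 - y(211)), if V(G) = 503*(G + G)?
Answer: 448230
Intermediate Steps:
y(C) = 2*C*(174 + C) (y(C) = (174 + C)*(2*C) = 2*C*(174 + C))
V(G) = 1006*G (V(G) = 503*(2*G) = 1006*G)
V(411) - (127706 - y(211)) = 1006*411 - (127706 - 2*211*(174 + 211)) = 413466 - (127706 - 2*211*385) = 413466 - (127706 - 1*162470) = 413466 - (127706 - 162470) = 413466 - 1*(-34764) = 413466 + 34764 = 448230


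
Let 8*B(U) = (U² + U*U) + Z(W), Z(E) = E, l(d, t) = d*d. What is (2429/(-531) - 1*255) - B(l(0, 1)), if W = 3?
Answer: -1104265/4248 ≈ -259.95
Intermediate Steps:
l(d, t) = d²
B(U) = 3/8 + U²/4 (B(U) = ((U² + U*U) + 3)/8 = ((U² + U²) + 3)/8 = (2*U² + 3)/8 = (3 + 2*U²)/8 = 3/8 + U²/4)
(2429/(-531) - 1*255) - B(l(0, 1)) = (2429/(-531) - 1*255) - (3/8 + (0²)²/4) = (2429*(-1/531) - 255) - (3/8 + (¼)*0²) = (-2429/531 - 255) - (3/8 + (¼)*0) = -137834/531 - (3/8 + 0) = -137834/531 - 1*3/8 = -137834/531 - 3/8 = -1104265/4248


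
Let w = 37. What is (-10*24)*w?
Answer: -8880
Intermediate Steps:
(-10*24)*w = -10*24*37 = -240*37 = -8880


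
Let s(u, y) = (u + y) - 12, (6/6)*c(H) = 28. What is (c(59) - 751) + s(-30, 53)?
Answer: -712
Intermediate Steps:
c(H) = 28
s(u, y) = -12 + u + y
(c(59) - 751) + s(-30, 53) = (28 - 751) + (-12 - 30 + 53) = -723 + 11 = -712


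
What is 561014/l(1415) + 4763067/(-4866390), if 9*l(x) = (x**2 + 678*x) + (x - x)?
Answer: 139529878177/192163683894 ≈ 0.72610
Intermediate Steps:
l(x) = x**2/9 + 226*x/3 (l(x) = ((x**2 + 678*x) + (x - x))/9 = ((x**2 + 678*x) + 0)/9 = (x**2 + 678*x)/9 = x**2/9 + 226*x/3)
561014/l(1415) + 4763067/(-4866390) = 561014/(((1/9)*1415*(678 + 1415))) + 4763067/(-4866390) = 561014/(((1/9)*1415*2093)) + 4763067*(-1/4866390) = 561014/(2961595/9) - 1587689/1622130 = 561014*(9/2961595) - 1587689/1622130 = 5049126/2961595 - 1587689/1622130 = 139529878177/192163683894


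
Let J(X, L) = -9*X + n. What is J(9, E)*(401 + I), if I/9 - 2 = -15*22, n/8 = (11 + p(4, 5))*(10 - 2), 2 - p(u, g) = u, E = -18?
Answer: -1262745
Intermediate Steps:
p(u, g) = 2 - u
n = 576 (n = 8*((11 + (2 - 1*4))*(10 - 2)) = 8*((11 + (2 - 4))*8) = 8*((11 - 2)*8) = 8*(9*8) = 8*72 = 576)
I = -2952 (I = 18 + 9*(-15*22) = 18 + 9*(-330) = 18 - 2970 = -2952)
J(X, L) = 576 - 9*X (J(X, L) = -9*X + 576 = 576 - 9*X)
J(9, E)*(401 + I) = (576 - 9*9)*(401 - 2952) = (576 - 81)*(-2551) = 495*(-2551) = -1262745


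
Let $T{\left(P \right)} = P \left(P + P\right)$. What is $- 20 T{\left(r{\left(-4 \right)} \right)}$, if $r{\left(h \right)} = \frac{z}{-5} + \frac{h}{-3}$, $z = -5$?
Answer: $- \frac{1960}{9} \approx -217.78$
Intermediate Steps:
$r{\left(h \right)} = 1 - \frac{h}{3}$ ($r{\left(h \right)} = - \frac{5}{-5} + \frac{h}{-3} = \left(-5\right) \left(- \frac{1}{5}\right) + h \left(- \frac{1}{3}\right) = 1 - \frac{h}{3}$)
$T{\left(P \right)} = 2 P^{2}$ ($T{\left(P \right)} = P 2 P = 2 P^{2}$)
$- 20 T{\left(r{\left(-4 \right)} \right)} = - 20 \cdot 2 \left(1 - - \frac{4}{3}\right)^{2} = - 20 \cdot 2 \left(1 + \frac{4}{3}\right)^{2} = - 20 \cdot 2 \left(\frac{7}{3}\right)^{2} = - 20 \cdot 2 \cdot \frac{49}{9} = \left(-20\right) \frac{98}{9} = - \frac{1960}{9}$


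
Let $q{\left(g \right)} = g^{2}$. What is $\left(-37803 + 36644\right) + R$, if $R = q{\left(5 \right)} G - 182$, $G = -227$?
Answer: $-7016$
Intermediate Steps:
$R = -5857$ ($R = 5^{2} \left(-227\right) - 182 = 25 \left(-227\right) - 182 = -5675 - 182 = -5857$)
$\left(-37803 + 36644\right) + R = \left(-37803 + 36644\right) - 5857 = -1159 - 5857 = -7016$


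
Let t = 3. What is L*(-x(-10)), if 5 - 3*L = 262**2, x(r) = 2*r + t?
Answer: -1166863/3 ≈ -3.8895e+5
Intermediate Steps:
x(r) = 3 + 2*r (x(r) = 2*r + 3 = 3 + 2*r)
L = -68639/3 (L = 5/3 - 1/3*262**2 = 5/3 - 1/3*68644 = 5/3 - 68644/3 = -68639/3 ≈ -22880.)
L*(-x(-10)) = -(-68639)*(3 + 2*(-10))/3 = -(-68639)*(3 - 20)/3 = -(-68639)*(-17)/3 = -68639/3*17 = -1166863/3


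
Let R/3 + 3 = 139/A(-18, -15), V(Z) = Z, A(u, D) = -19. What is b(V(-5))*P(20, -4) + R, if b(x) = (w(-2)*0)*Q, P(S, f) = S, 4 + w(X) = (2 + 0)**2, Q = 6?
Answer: -588/19 ≈ -30.947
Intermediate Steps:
w(X) = 0 (w(X) = -4 + (2 + 0)**2 = -4 + 2**2 = -4 + 4 = 0)
b(x) = 0 (b(x) = (0*0)*6 = 0*6 = 0)
R = -588/19 (R = -9 + 3*(139/(-19)) = -9 + 3*(139*(-1/19)) = -9 + 3*(-139/19) = -9 - 417/19 = -588/19 ≈ -30.947)
b(V(-5))*P(20, -4) + R = 0*20 - 588/19 = 0 - 588/19 = -588/19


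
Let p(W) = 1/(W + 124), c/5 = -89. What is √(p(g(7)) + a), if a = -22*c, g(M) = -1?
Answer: √148113033/123 ≈ 98.944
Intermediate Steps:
c = -445 (c = 5*(-89) = -445)
p(W) = 1/(124 + W)
a = 9790 (a = -22*(-445) = 9790)
√(p(g(7)) + a) = √(1/(124 - 1) + 9790) = √(1/123 + 9790) = √(1204171/123) = √148113033/123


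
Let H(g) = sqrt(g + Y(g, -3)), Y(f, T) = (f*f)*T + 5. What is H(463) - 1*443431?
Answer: -443431 + I*sqrt(642639) ≈ -4.4343e+5 + 801.65*I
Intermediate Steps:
Y(f, T) = 5 + T*f**2 (Y(f, T) = f**2*T + 5 = T*f**2 + 5 = 5 + T*f**2)
H(g) = sqrt(5 + g - 3*g**2) (H(g) = sqrt(g + (5 - 3*g**2)) = sqrt(5 + g - 3*g**2))
H(463) - 1*443431 = sqrt(5 + 463 - 3*463**2) - 1*443431 = sqrt(5 + 463 - 3*214369) - 443431 = sqrt(5 + 463 - 643107) - 443431 = sqrt(-642639) - 443431 = I*sqrt(642639) - 443431 = -443431 + I*sqrt(642639)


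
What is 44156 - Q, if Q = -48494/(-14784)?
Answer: 326376905/7392 ≈ 44153.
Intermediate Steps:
Q = 24247/7392 (Q = -48494*(-1/14784) = 24247/7392 ≈ 3.2802)
44156 - Q = 44156 - 1*24247/7392 = 44156 - 24247/7392 = 326376905/7392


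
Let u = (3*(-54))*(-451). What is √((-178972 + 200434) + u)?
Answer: 2*√23631 ≈ 307.45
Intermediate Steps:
u = 73062 (u = -162*(-451) = 73062)
√((-178972 + 200434) + u) = √((-178972 + 200434) + 73062) = √(21462 + 73062) = √94524 = 2*√23631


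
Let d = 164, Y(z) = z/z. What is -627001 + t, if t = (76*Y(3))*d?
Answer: -614537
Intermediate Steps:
Y(z) = 1
t = 12464 (t = (76*1)*164 = 76*164 = 12464)
-627001 + t = -627001 + 12464 = -614537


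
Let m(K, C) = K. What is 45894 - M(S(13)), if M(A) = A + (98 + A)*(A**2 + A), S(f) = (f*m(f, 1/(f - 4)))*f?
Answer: -11082525073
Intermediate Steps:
S(f) = f**3 (S(f) = (f*f)*f = f**2*f = f**3)
M(A) = A + (98 + A)*(A + A**2)
45894 - M(S(13)) = 45894 - 13**3*(99 + (13**3)**2 + 99*13**3) = 45894 - 2197*(99 + 2197**2 + 99*2197) = 45894 - 2197*(99 + 4826809 + 217503) = 45894 - 2197*5044411 = 45894 - 1*11082570967 = 45894 - 11082570967 = -11082525073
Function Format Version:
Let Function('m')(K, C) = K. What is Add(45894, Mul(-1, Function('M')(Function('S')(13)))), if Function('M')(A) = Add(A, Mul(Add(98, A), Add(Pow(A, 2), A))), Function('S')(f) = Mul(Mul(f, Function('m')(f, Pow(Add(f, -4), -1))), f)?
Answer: -11082525073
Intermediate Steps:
Function('S')(f) = Pow(f, 3) (Function('S')(f) = Mul(Mul(f, f), f) = Mul(Pow(f, 2), f) = Pow(f, 3))
Function('M')(A) = Add(A, Mul(Add(98, A), Add(A, Pow(A, 2))))
Add(45894, Mul(-1, Function('M')(Function('S')(13)))) = Add(45894, Mul(-1, Mul(Pow(13, 3), Add(99, Pow(Pow(13, 3), 2), Mul(99, Pow(13, 3)))))) = Add(45894, Mul(-1, Mul(2197, Add(99, Pow(2197, 2), Mul(99, 2197))))) = Add(45894, Mul(-1, Mul(2197, Add(99, 4826809, 217503)))) = Add(45894, Mul(-1, Mul(2197, 5044411))) = Add(45894, Mul(-1, 11082570967)) = Add(45894, -11082570967) = -11082525073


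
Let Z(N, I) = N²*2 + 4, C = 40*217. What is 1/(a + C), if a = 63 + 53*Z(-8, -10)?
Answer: 1/15739 ≈ 6.3536e-5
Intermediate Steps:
C = 8680
Z(N, I) = 4 + 2*N² (Z(N, I) = 2*N² + 4 = 4 + 2*N²)
a = 7059 (a = 63 + 53*(4 + 2*(-8)²) = 63 + 53*(4 + 2*64) = 63 + 53*(4 + 128) = 63 + 53*132 = 63 + 6996 = 7059)
1/(a + C) = 1/(7059 + 8680) = 1/15739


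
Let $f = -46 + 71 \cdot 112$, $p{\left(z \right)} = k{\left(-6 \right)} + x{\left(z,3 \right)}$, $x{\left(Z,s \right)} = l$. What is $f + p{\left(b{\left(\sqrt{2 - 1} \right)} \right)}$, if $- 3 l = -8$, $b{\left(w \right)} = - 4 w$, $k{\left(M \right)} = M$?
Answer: $\frac{23708}{3} \approx 7902.7$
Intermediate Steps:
$l = \frac{8}{3}$ ($l = \left(- \frac{1}{3}\right) \left(-8\right) = \frac{8}{3} \approx 2.6667$)
$x{\left(Z,s \right)} = \frac{8}{3}$
$p{\left(z \right)} = - \frac{10}{3}$ ($p{\left(z \right)} = -6 + \frac{8}{3} = - \frac{10}{3}$)
$f = 7906$ ($f = -46 + 7952 = 7906$)
$f + p{\left(b{\left(\sqrt{2 - 1} \right)} \right)} = 7906 - \frac{10}{3} = \frac{23708}{3}$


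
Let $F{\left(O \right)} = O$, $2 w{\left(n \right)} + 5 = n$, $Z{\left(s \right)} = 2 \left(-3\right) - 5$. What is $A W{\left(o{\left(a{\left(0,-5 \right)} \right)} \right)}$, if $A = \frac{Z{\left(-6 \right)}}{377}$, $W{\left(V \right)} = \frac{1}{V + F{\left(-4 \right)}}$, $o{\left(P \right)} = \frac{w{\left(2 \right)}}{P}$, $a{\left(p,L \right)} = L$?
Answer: $\frac{110}{13949} \approx 0.0078859$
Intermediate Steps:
$Z{\left(s \right)} = -11$ ($Z{\left(s \right)} = -6 - 5 = -11$)
$w{\left(n \right)} = - \frac{5}{2} + \frac{n}{2}$
$o{\left(P \right)} = - \frac{3}{2 P}$ ($o{\left(P \right)} = \frac{- \frac{5}{2} + \frac{1}{2} \cdot 2}{P} = \frac{- \frac{5}{2} + 1}{P} = - \frac{3}{2 P}$)
$W{\left(V \right)} = \frac{1}{-4 + V}$ ($W{\left(V \right)} = \frac{1}{V - 4} = \frac{1}{-4 + V}$)
$A = - \frac{11}{377} \approx -0.029178$
$A W{\left(o{\left(a{\left(0,-5 \right)} \right)} \right)} = - \frac{11}{377 \left(-4 - \frac{3}{2 \left(-5\right)}\right)} = - \frac{11}{377 \left(-4 - - \frac{3}{10}\right)} = - \frac{11}{377 \left(-4 + \frac{3}{10}\right)} = - \frac{11}{377 \left(- \frac{37}{10}\right)} = \left(- \frac{11}{377}\right) \left(- \frac{10}{37}\right) = \frac{110}{13949}$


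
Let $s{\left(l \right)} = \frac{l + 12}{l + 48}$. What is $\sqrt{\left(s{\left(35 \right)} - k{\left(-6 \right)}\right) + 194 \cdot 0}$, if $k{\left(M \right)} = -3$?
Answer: $\frac{2 \sqrt{6142}}{83} \approx 1.8885$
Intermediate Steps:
$s{\left(l \right)} = \frac{12 + l}{48 + l}$
$\sqrt{\left(s{\left(35 \right)} - k{\left(-6 \right)}\right) + 194 \cdot 0} = \sqrt{\left(\frac{12 + 35}{48 + 35} - -3\right) + 194 \cdot 0} = \sqrt{\left(\frac{1}{83} \cdot 47 + 3\right) + 0} = \sqrt{\left(\frac{47}{83} + 3\right) + 0} = \sqrt{\frac{296}{83} + 0} = \sqrt{\frac{296}{83}} = \frac{2 \sqrt{6142}}{83}$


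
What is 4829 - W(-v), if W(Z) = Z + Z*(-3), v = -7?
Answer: 4843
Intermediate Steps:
W(Z) = -2*Z (W(Z) = Z - 3*Z = -2*Z)
4829 - W(-v) = 4829 - (-2)*(-1*(-7)) = 4829 - (-2)*7 = 4829 - 1*(-14) = 4829 + 14 = 4843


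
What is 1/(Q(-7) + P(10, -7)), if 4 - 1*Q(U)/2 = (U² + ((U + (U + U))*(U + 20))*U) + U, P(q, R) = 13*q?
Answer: -1/3768 ≈ -0.00026539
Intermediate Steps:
Q(U) = 8 - 2*U - 2*U² - 6*U²*(20 + U) (Q(U) = 8 - 2*((U² + ((U + (U + U))*(U + 20))*U) + U) = 8 - 2*((U² + ((U + 2*U)*(20 + U))*U) + U) = 8 - 2*((U² + ((3*U)*(20 + U))*U) + U) = 8 - 2*((U² + (3*U*(20 + U))*U) + U) = 8 - 2*((U² + 3*U²*(20 + U)) + U) = 8 - 2*(U + U² + 3*U²*(20 + U)) = 8 + (-2*U - 2*U² - 6*U²*(20 + U)) = 8 - 2*U - 2*U² - 6*U²*(20 + U))
1/(Q(-7) + P(10, -7)) = 1/((8 - 122*(-7)² - 6*(-7)³ - 2*(-7)) + 13*10) = 1/((8 - 122*49 - 6*(-343) + 14) + 130) = 1/((8 - 5978 + 2058 + 14) + 130) = 1/(-3898 + 130) = 1/(-3768) = -1/3768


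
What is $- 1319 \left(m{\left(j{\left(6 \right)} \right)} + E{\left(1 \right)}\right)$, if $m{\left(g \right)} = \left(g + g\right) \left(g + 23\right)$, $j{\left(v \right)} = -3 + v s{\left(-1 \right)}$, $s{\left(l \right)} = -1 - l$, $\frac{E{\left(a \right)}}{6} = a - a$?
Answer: $158280$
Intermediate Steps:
$E{\left(a \right)} = 0$ ($E{\left(a \right)} = 6 \left(a - a\right) = 6 \cdot 0 = 0$)
$j{\left(v \right)} = -3$ ($j{\left(v \right)} = -3 + v \left(-1 - -1\right) = -3 + v \left(-1 + 1\right) = -3 + v 0 = -3 + 0 = -3$)
$m{\left(g \right)} = 2 g \left(23 + g\right)$
$- 1319 \left(m{\left(j{\left(6 \right)} \right)} + E{\left(1 \right)}\right) = - 1319 \left(2 \left(-3\right) \left(23 - 3\right) + 0\right) = - 1319 \left(2 \left(-3\right) 20 + 0\right) = - 1319 \left(-120 + 0\right) = \left(-1319\right) \left(-120\right) = 158280$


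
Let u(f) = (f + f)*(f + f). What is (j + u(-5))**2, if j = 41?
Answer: 19881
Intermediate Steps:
u(f) = 4*f**2 (u(f) = (2*f)*(2*f) = 4*f**2)
(j + u(-5))**2 = (41 + 4*(-5)**2)**2 = (41 + 4*25)**2 = (41 + 100)**2 = 141**2 = 19881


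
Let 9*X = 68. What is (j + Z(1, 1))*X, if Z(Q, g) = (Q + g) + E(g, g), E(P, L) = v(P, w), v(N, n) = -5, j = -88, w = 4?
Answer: -6188/9 ≈ -687.56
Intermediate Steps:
E(P, L) = -5
X = 68/9 (X = (⅑)*68 = 68/9 ≈ 7.5556)
Z(Q, g) = -5 + Q + g (Z(Q, g) = (Q + g) - 5 = -5 + Q + g)
(j + Z(1, 1))*X = (-88 + (-5 + 1 + 1))*(68/9) = (-88 - 3)*(68/9) = -91*68/9 = -6188/9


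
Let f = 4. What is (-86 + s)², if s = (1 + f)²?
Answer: 3721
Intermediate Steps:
s = 25 (s = (1 + 4)² = 5² = 25)
(-86 + s)² = (-86 + 25)² = (-61)² = 3721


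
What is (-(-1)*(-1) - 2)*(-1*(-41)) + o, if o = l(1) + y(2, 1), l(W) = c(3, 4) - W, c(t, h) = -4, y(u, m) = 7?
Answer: -121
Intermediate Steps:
l(W) = -4 - W
o = 2 (o = (-4 - 1*1) + 7 = (-4 - 1) + 7 = -5 + 7 = 2)
(-(-1)*(-1) - 2)*(-1*(-41)) + o = (-(-1)*(-1) - 2)*(-1*(-41)) + 2 = (-1*1 - 2)*41 + 2 = (-1 - 2)*41 + 2 = -3*41 + 2 = -123 + 2 = -121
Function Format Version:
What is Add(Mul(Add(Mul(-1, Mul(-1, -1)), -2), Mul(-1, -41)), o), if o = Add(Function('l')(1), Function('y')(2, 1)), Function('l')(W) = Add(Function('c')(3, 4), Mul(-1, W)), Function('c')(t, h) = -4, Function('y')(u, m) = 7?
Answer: -121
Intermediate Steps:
Function('l')(W) = Add(-4, Mul(-1, W))
o = 2 (o = Add(Add(-4, Mul(-1, 1)), 7) = Add(Add(-4, -1), 7) = Add(-5, 7) = 2)
Add(Mul(Add(Mul(-1, Mul(-1, -1)), -2), Mul(-1, -41)), o) = Add(Mul(Add(Mul(-1, Mul(-1, -1)), -2), Mul(-1, -41)), 2) = Add(Mul(Add(Mul(-1, 1), -2), 41), 2) = Add(Mul(Add(-1, -2), 41), 2) = Add(Mul(-3, 41), 2) = Add(-123, 2) = -121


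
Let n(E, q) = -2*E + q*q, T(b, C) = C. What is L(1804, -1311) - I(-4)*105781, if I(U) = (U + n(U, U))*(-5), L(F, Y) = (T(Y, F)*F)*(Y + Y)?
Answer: -8522500652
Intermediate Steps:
n(E, q) = q**2 - 2*E (n(E, q) = -2*E + q**2 = q**2 - 2*E)
L(F, Y) = 2*Y*F**2 (L(F, Y) = (F*F)*(Y + Y) = F**2*(2*Y) = 2*Y*F**2)
I(U) = -5*U**2 + 5*U (I(U) = (U + (U**2 - 2*U))*(-5) = (U**2 - U)*(-5) = -5*U**2 + 5*U)
L(1804, -1311) - I(-4)*105781 = 2*(-1311)*1804**2 - 5*(-4)*(1 - 1*(-4))*105781 = 2*(-1311)*3254416 - 5*(-4)*(1 + 4)*105781 = -8533078752 - 5*(-4)*5*105781 = -8533078752 - (-100)*105781 = -8533078752 - 1*(-10578100) = -8533078752 + 10578100 = -8522500652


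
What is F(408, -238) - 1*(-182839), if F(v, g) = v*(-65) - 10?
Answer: 156309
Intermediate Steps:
F(v, g) = -10 - 65*v (F(v, g) = -65*v - 10 = -10 - 65*v)
F(408, -238) - 1*(-182839) = (-10 - 65*408) - 1*(-182839) = (-10 - 26520) + 182839 = -26530 + 182839 = 156309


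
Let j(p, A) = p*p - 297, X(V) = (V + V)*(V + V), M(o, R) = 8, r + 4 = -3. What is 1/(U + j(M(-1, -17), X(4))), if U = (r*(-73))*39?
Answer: 1/19696 ≈ 5.0772e-5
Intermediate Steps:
r = -7 (r = -4 - 3 = -7)
X(V) = 4*V² (X(V) = (2*V)*(2*V) = 4*V²)
j(p, A) = -297 + p² (j(p, A) = p² - 297 = -297 + p²)
U = 19929 (U = -7*(-73)*39 = 511*39 = 19929)
1/(U + j(M(-1, -17), X(4))) = 1/(19929 + (-297 + 8²)) = 1/(19929 + (-297 + 64)) = 1/(19929 - 233) = 1/19696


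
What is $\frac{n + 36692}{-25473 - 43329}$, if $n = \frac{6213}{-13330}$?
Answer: $- \frac{489098147}{917130660} \approx -0.53329$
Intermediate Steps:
$n = - \frac{6213}{13330}$ ($n = 6213 \left(- \frac{1}{13330}\right) = - \frac{6213}{13330} \approx -0.46609$)
$\frac{n + 36692}{-25473 - 43329} = \frac{- \frac{6213}{13330} + 36692}{-25473 - 43329} = \frac{489098147}{13330 \left(-68802\right)} = \frac{489098147}{13330} \left(- \frac{1}{68802}\right) = - \frac{489098147}{917130660}$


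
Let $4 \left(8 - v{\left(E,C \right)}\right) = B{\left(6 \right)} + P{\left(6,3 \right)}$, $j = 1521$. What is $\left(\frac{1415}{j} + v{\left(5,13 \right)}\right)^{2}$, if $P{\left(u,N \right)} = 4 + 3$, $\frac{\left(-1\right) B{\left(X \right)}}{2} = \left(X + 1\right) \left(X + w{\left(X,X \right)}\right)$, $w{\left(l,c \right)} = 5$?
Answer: $\frac{77238970561}{37015056} \approx 2086.7$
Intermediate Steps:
$B{\left(X \right)} = - 2 \left(1 + X\right) \left(5 + X\right)$ ($B{\left(X \right)} = - 2 \left(X + 1\right) \left(X + 5\right) = - 2 \left(1 + X\right) \left(5 + X\right)$)
$P{\left(u,N \right)} = 7$
$v{\left(E,C \right)} = \frac{179}{4}$ ($v{\left(E,C \right)} = 8 - \frac{\left(-10 - 72 - 2 \cdot 6^{2}\right) + 7}{4} = 8 - \frac{\left(-10 - 72 - 72\right) + 7}{4} = 8 - \frac{-154 + 7}{4} = 8 - - \frac{147}{4} = 8 + \frac{147}{4} = \frac{179}{4}$)
$\left(\frac{1415}{j} + v{\left(5,13 \right)}\right)^{2} = \left(\frac{1415}{1521} + \frac{179}{4}\right)^{2} = \left(\frac{277919}{6084}\right)^{2} = \frac{77238970561}{37015056}$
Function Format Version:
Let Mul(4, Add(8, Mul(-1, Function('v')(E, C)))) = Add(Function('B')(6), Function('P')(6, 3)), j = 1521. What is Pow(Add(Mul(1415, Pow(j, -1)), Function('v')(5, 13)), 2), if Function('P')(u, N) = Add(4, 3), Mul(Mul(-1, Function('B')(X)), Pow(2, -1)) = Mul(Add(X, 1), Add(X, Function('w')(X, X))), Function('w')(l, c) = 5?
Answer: Rational(77238970561, 37015056) ≈ 2086.7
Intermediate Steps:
Function('B')(X) = Mul(-2, Add(1, X), Add(5, X)) (Function('B')(X) = Mul(-2, Mul(Add(X, 1), Add(X, 5))) = Mul(-2, Mul(Add(1, X), Add(5, X))) = Mul(-2, Add(1, X), Add(5, X)))
Function('P')(u, N) = 7
Function('v')(E, C) = Rational(179, 4) (Function('v')(E, C) = Add(8, Mul(Rational(-1, 4), Add(Add(-10, Mul(-12, 6), Mul(-2, Pow(6, 2))), 7))) = Add(8, Mul(Rational(-1, 4), Add(Add(-10, -72, Mul(-2, 36)), 7))) = Add(8, Mul(Rational(-1, 4), Add(Add(-10, -72, -72), 7))) = Add(8, Mul(Rational(-1, 4), Add(-154, 7))) = Add(8, Mul(Rational(-1, 4), -147)) = Add(8, Rational(147, 4)) = Rational(179, 4))
Pow(Add(Mul(1415, Pow(j, -1)), Function('v')(5, 13)), 2) = Pow(Add(Mul(1415, Pow(1521, -1)), Rational(179, 4)), 2) = Pow(Add(Mul(1415, Rational(1, 1521)), Rational(179, 4)), 2) = Pow(Add(Rational(1415, 1521), Rational(179, 4)), 2) = Pow(Rational(277919, 6084), 2) = Rational(77238970561, 37015056)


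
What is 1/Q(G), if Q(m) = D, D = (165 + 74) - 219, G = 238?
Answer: 1/20 ≈ 0.050000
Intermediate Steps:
D = 20 (D = 239 - 219 = 20)
Q(m) = 20
1/Q(G) = 1/20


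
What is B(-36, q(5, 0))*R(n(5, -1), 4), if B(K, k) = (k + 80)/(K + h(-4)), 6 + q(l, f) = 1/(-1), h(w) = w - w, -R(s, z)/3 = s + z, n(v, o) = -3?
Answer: 73/12 ≈ 6.0833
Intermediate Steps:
R(s, z) = -3*s - 3*z (R(s, z) = -3*(s + z) = -3*s - 3*z)
h(w) = 0
q(l, f) = -7 (q(l, f) = -6 + 1/(-1) = -6 + 1*(-1) = -6 - 1 = -7)
B(K, k) = (80 + k)/K (B(K, k) = (k + 80)/(K + 0) = (80 + k)/K)
B(-36, q(5, 0))*R(n(5, -1), 4) = ((80 - 7)/(-36))*(-3*(-3) - 3*4) = (-1/36*73)*(9 - 12) = -73/36*(-3) = 73/12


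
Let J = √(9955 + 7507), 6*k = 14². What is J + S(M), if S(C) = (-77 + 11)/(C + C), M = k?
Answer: -99/98 + √17462 ≈ 131.13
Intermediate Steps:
k = 98/3 (k = (⅙)*14² = (⅙)*196 = 98/3 ≈ 32.667)
M = 98/3 ≈ 32.667
S(C) = -33/C (S(C) = -66*1/(2*C) = -33/C)
J = √17462 ≈ 132.14
J + S(M) = √17462 - 33/98/3 = √17462 - 33*3/98 = √17462 - 99/98 = -99/98 + √17462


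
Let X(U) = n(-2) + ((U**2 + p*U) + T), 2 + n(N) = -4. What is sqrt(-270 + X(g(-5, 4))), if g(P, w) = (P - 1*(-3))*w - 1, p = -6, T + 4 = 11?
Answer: I*sqrt(134) ≈ 11.576*I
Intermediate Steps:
T = 7 (T = -4 + 11 = 7)
n(N) = -6 (n(N) = -2 - 4 = -6)
g(P, w) = -1 + w*(3 + P) (g(P, w) = (P + 3)*w - 1 = (3 + P)*w - 1 = w*(3 + P) - 1 = -1 + w*(3 + P))
X(U) = 1 + U**2 - 6*U (X(U) = -6 + ((U**2 - 6*U) + 7) = -6 + (7 + U**2 - 6*U) = 1 + U**2 - 6*U)
sqrt(-270 + X(g(-5, 4))) = sqrt(-270 + (1 + (-1 + 3*4 - 5*4)**2 - 6*(-1 + 3*4 - 5*4))) = sqrt(-270 + (1 + (-1 + 12 - 20)**2 - 6*(-1 + 12 - 20))) = sqrt(-270 + (1 + (-9)**2 - 6*(-9))) = sqrt(-270 + (1 + 81 + 54)) = sqrt(-270 + 136) = sqrt(-134) = I*sqrt(134)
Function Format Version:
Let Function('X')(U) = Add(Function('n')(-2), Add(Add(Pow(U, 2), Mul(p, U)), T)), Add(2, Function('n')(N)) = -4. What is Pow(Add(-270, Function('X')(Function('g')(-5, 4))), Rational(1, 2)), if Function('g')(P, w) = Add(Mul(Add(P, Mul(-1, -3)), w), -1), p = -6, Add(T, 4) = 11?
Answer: Mul(I, Pow(134, Rational(1, 2))) ≈ Mul(11.576, I)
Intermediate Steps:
T = 7 (T = Add(-4, 11) = 7)
Function('n')(N) = -6 (Function('n')(N) = Add(-2, -4) = -6)
Function('g')(P, w) = Add(-1, Mul(w, Add(3, P))) (Function('g')(P, w) = Add(Mul(Add(P, 3), w), -1) = Add(Mul(Add(3, P), w), -1) = Add(Mul(w, Add(3, P)), -1) = Add(-1, Mul(w, Add(3, P))))
Function('X')(U) = Add(1, Pow(U, 2), Mul(-6, U)) (Function('X')(U) = Add(-6, Add(Add(Pow(U, 2), Mul(-6, U)), 7)) = Add(-6, Add(7, Pow(U, 2), Mul(-6, U))) = Add(1, Pow(U, 2), Mul(-6, U)))
Pow(Add(-270, Function('X')(Function('g')(-5, 4))), Rational(1, 2)) = Pow(Add(-270, Add(1, Pow(Add(-1, Mul(3, 4), Mul(-5, 4)), 2), Mul(-6, Add(-1, Mul(3, 4), Mul(-5, 4))))), Rational(1, 2)) = Pow(Add(-270, Add(1, Pow(Add(-1, 12, -20), 2), Mul(-6, Add(-1, 12, -20)))), Rational(1, 2)) = Pow(Add(-270, Add(1, Pow(-9, 2), Mul(-6, -9))), Rational(1, 2)) = Pow(Add(-270, Add(1, 81, 54)), Rational(1, 2)) = Pow(Add(-270, 136), Rational(1, 2)) = Pow(-134, Rational(1, 2)) = Mul(I, Pow(134, Rational(1, 2)))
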